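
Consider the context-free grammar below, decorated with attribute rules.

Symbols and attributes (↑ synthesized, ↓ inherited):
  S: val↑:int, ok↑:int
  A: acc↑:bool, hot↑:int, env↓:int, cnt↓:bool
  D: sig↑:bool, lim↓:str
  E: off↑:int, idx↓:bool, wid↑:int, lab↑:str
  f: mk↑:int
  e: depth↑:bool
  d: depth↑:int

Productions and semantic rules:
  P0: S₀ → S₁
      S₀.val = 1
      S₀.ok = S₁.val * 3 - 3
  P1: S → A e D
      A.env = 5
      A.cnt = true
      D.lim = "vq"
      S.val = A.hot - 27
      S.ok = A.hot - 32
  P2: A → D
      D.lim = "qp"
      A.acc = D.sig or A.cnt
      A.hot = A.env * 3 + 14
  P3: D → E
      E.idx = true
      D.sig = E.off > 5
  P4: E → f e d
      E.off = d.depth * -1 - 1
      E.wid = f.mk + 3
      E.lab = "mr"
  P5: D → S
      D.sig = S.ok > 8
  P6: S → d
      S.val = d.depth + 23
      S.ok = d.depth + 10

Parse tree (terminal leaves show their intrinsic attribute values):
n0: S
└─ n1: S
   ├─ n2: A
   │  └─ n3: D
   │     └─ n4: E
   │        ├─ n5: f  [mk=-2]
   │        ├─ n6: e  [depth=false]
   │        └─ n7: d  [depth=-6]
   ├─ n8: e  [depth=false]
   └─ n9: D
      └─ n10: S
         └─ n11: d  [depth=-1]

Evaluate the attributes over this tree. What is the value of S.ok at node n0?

1. n2.env = 5  [5]
2. n2.cnt = true  [true]
3. n3.lim = "qp"  ["qp"]
4. n4.idx = true  [true]
5. n5.mk = -2  [terminal]
6. n6.depth = false  [terminal]
7. n7.depth = -6  [terminal]
8. n4.off = 5  [d.depth * -1 - 1]
9. n4.wid = 1  [f.mk + 3]
10. n4.lab = "mr"  ["mr"]
11. n3.sig = false  [E.off > 5]
12. n2.acc = true  [D.sig or A.cnt]
13. n2.hot = 29  [A.env * 3 + 14]
14. n8.depth = false  [terminal]
15. n9.lim = "vq"  ["vq"]
16. n11.depth = -1  [terminal]
17. n10.val = 22  [d.depth + 23]
18. n10.ok = 9  [d.depth + 10]
19. n9.sig = true  [S.ok > 8]
20. n1.val = 2  [A.hot - 27]
21. n1.ok = -3  [A.hot - 32]
22. n0.val = 1  [1]
23. n0.ok = 3  [S₁.val * 3 - 3]

3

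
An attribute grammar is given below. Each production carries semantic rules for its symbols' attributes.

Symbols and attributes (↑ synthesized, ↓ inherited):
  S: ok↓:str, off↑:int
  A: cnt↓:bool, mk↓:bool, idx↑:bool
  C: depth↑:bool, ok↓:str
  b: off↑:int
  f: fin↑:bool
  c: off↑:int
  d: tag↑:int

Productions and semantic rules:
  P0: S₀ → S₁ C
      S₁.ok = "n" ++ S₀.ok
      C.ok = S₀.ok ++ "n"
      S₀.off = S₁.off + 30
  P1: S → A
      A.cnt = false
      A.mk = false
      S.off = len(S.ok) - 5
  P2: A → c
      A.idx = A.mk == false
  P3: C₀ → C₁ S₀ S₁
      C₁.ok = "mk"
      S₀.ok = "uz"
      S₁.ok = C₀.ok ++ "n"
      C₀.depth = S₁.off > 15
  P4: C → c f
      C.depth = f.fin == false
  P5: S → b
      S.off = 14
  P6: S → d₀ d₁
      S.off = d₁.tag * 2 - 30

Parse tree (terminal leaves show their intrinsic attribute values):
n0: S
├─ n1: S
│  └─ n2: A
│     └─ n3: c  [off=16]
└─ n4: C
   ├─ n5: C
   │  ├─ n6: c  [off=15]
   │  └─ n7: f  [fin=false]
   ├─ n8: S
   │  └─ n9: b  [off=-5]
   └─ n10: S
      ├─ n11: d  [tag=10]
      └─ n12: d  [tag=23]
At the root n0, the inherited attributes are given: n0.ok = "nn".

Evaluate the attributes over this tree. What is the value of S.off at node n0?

28

1. n0.ok = "nn"  [given at root]
2. n1.ok = "nnn"  ["n" ++ S₀.ok]
3. n2.cnt = false  [false]
4. n2.mk = false  [false]
5. n3.off = 16  [terminal]
6. n2.idx = true  [A.mk == false]
7. n1.off = -2  [len(S.ok) - 5]
8. n4.ok = "nnn"  [S₀.ok ++ "n"]
9. n5.ok = "mk"  ["mk"]
10. n6.off = 15  [terminal]
11. n7.fin = false  [terminal]
12. n5.depth = true  [f.fin == false]
13. n8.ok = "uz"  ["uz"]
14. n9.off = -5  [terminal]
15. n8.off = 14  [14]
16. n10.ok = "nnnn"  [C₀.ok ++ "n"]
17. n11.tag = 10  [terminal]
18. n12.tag = 23  [terminal]
19. n10.off = 16  [d₁.tag * 2 - 30]
20. n4.depth = true  [S₁.off > 15]
21. n0.off = 28  [S₁.off + 30]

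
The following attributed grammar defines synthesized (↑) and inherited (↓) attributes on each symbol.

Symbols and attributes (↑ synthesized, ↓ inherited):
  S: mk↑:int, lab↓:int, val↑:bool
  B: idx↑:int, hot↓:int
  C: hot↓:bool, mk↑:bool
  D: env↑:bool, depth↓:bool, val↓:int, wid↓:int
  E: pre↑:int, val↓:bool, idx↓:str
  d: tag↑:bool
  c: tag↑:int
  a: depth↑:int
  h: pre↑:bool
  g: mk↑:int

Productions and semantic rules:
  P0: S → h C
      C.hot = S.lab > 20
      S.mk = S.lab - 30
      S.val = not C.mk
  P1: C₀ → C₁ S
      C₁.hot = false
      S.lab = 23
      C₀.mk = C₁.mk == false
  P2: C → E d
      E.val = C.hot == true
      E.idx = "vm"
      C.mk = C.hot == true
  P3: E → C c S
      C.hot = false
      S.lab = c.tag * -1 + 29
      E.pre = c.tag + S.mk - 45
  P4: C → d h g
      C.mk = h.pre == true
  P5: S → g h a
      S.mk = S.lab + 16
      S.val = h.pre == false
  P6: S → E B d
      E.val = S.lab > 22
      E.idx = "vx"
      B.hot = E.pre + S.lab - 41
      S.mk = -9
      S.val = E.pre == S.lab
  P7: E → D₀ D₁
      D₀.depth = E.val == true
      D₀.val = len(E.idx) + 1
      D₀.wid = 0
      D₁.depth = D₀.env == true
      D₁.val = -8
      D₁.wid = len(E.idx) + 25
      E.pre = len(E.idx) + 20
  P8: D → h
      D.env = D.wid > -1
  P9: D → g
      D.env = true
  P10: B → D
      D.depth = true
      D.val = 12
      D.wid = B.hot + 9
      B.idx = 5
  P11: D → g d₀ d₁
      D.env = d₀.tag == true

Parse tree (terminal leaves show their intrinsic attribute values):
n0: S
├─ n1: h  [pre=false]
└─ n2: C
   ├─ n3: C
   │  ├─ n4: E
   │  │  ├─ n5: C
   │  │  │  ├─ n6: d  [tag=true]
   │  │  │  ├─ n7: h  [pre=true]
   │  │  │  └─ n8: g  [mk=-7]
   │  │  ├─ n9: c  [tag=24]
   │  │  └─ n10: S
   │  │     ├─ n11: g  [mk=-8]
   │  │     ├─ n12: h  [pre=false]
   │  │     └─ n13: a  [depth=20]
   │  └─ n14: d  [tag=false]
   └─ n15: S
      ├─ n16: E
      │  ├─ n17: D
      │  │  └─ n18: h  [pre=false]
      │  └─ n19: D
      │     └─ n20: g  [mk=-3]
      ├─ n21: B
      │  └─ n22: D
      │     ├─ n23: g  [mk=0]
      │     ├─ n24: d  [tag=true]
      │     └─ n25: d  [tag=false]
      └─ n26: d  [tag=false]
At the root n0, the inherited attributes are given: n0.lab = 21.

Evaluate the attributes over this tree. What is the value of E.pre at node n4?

0

1. n0.lab = 21  [given at root]
2. n1.pre = false  [terminal]
3. n2.hot = true  [S.lab > 20]
4. n3.hot = false  [false]
5. n4.val = false  [C.hot == true]
6. n4.idx = "vm"  ["vm"]
7. n5.hot = false  [false]
8. n6.tag = true  [terminal]
9. n7.pre = true  [terminal]
10. n8.mk = -7  [terminal]
11. n5.mk = true  [h.pre == true]
12. n9.tag = 24  [terminal]
13. n10.lab = 5  [c.tag * -1 + 29]
14. n11.mk = -8  [terminal]
15. n12.pre = false  [terminal]
16. n13.depth = 20  [terminal]
17. n10.mk = 21  [S.lab + 16]
18. n10.val = true  [h.pre == false]
19. n4.pre = 0  [c.tag + S.mk - 45]
20. n14.tag = false  [terminal]
21. n3.mk = false  [C.hot == true]
22. n15.lab = 23  [23]
23. n16.val = true  [S.lab > 22]
24. n16.idx = "vx"  ["vx"]
25. n17.depth = true  [E.val == true]
26. n17.val = 3  [len(E.idx) + 1]
27. n17.wid = 0  [0]
28. n18.pre = false  [terminal]
29. n17.env = true  [D.wid > -1]
30. n19.depth = true  [D₀.env == true]
31. n19.val = -8  [-8]
32. n19.wid = 27  [len(E.idx) + 25]
33. n20.mk = -3  [terminal]
34. n19.env = true  [true]
35. n16.pre = 22  [len(E.idx) + 20]
36. n21.hot = 4  [E.pre + S.lab - 41]
37. n22.depth = true  [true]
38. n22.val = 12  [12]
39. n22.wid = 13  [B.hot + 9]
40. n23.mk = 0  [terminal]
41. n24.tag = true  [terminal]
42. n25.tag = false  [terminal]
43. n22.env = true  [d₀.tag == true]
44. n21.idx = 5  [5]
45. n26.tag = false  [terminal]
46. n15.mk = -9  [-9]
47. n15.val = false  [E.pre == S.lab]
48. n2.mk = true  [C₁.mk == false]
49. n0.mk = -9  [S.lab - 30]
50. n0.val = false  [not C.mk]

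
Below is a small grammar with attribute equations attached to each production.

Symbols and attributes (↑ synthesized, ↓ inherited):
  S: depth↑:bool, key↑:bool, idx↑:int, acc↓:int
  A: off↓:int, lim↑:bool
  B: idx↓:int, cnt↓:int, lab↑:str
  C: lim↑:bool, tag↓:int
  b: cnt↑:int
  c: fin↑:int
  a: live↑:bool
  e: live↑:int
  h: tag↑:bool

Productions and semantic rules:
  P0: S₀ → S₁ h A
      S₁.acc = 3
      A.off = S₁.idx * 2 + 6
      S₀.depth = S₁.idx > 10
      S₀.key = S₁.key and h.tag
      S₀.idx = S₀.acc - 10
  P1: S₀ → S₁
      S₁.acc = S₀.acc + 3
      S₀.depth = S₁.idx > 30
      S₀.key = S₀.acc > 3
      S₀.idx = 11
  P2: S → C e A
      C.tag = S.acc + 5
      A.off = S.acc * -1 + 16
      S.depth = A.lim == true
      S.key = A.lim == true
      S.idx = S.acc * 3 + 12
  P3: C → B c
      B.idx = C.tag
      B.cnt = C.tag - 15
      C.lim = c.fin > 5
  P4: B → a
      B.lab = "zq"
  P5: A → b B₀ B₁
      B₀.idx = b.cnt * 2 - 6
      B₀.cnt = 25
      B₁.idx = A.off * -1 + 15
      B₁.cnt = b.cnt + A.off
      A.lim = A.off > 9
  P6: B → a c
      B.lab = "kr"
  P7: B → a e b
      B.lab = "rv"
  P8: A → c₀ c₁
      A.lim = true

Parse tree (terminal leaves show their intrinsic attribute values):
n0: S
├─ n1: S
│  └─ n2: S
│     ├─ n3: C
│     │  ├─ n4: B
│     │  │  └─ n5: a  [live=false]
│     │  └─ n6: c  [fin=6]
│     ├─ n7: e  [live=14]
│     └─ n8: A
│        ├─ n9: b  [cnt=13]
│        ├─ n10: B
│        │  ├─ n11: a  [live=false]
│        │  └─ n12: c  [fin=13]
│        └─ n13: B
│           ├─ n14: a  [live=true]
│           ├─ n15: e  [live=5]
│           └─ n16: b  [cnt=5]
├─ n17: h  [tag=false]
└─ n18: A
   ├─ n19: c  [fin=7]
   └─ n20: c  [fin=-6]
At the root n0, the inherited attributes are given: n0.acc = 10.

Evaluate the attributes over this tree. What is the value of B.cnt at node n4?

1. n0.acc = 10  [given at root]
2. n1.acc = 3  [3]
3. n2.acc = 6  [S₀.acc + 3]
4. n3.tag = 11  [S.acc + 5]
5. n4.idx = 11  [C.tag]
6. n4.cnt = -4  [C.tag - 15]
7. n5.live = false  [terminal]
8. n4.lab = "zq"  ["zq"]
9. n6.fin = 6  [terminal]
10. n3.lim = true  [c.fin > 5]
11. n7.live = 14  [terminal]
12. n8.off = 10  [S.acc * -1 + 16]
13. n9.cnt = 13  [terminal]
14. n10.idx = 20  [b.cnt * 2 - 6]
15. n10.cnt = 25  [25]
16. n11.live = false  [terminal]
17. n12.fin = 13  [terminal]
18. n10.lab = "kr"  ["kr"]
19. n13.idx = 5  [A.off * -1 + 15]
20. n13.cnt = 23  [b.cnt + A.off]
21. n14.live = true  [terminal]
22. n15.live = 5  [terminal]
23. n16.cnt = 5  [terminal]
24. n13.lab = "rv"  ["rv"]
25. n8.lim = true  [A.off > 9]
26. n2.depth = true  [A.lim == true]
27. n2.key = true  [A.lim == true]
28. n2.idx = 30  [S.acc * 3 + 12]
29. n1.depth = false  [S₁.idx > 30]
30. n1.key = false  [S₀.acc > 3]
31. n1.idx = 11  [11]
32. n17.tag = false  [terminal]
33. n18.off = 28  [S₁.idx * 2 + 6]
34. n19.fin = 7  [terminal]
35. n20.fin = -6  [terminal]
36. n18.lim = true  [true]
37. n0.depth = true  [S₁.idx > 10]
38. n0.key = false  [S₁.key and h.tag]
39. n0.idx = 0  [S₀.acc - 10]

-4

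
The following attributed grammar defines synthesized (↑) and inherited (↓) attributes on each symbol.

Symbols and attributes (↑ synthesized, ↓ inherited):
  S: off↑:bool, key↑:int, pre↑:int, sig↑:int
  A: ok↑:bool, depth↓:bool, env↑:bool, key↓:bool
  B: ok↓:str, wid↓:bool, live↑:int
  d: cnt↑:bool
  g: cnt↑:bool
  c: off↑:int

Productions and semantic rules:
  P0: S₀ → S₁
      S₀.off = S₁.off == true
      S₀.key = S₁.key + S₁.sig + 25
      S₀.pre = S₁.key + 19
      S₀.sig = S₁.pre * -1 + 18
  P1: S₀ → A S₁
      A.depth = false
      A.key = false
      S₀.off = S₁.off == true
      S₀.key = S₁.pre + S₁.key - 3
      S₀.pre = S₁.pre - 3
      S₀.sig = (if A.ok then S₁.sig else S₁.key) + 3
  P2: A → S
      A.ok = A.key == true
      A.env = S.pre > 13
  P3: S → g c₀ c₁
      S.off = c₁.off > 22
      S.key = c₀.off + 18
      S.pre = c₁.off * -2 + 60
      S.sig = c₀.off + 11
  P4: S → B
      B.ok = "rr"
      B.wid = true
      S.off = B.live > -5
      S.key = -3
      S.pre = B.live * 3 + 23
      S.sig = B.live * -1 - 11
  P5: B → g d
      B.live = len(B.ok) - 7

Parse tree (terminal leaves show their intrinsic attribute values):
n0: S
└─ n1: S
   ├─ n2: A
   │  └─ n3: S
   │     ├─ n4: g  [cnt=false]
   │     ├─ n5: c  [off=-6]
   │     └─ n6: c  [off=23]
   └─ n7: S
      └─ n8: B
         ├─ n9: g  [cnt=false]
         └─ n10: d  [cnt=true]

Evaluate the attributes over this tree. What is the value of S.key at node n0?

27

1. n2.depth = false  [false]
2. n2.key = false  [false]
3. n4.cnt = false  [terminal]
4. n5.off = -6  [terminal]
5. n6.off = 23  [terminal]
6. n3.off = true  [c₁.off > 22]
7. n3.key = 12  [c₀.off + 18]
8. n3.pre = 14  [c₁.off * -2 + 60]
9. n3.sig = 5  [c₀.off + 11]
10. n2.ok = false  [A.key == true]
11. n2.env = true  [S.pre > 13]
12. n8.ok = "rr"  ["rr"]
13. n8.wid = true  [true]
14. n9.cnt = false  [terminal]
15. n10.cnt = true  [terminal]
16. n8.live = -5  [len(B.ok) - 7]
17. n7.off = false  [B.live > -5]
18. n7.key = -3  [-3]
19. n7.pre = 8  [B.live * 3 + 23]
20. n7.sig = -6  [B.live * -1 - 11]
21. n1.off = false  [S₁.off == true]
22. n1.key = 2  [S₁.pre + S₁.key - 3]
23. n1.pre = 5  [S₁.pre - 3]
24. n1.sig = 0  [(if A.ok then S₁.sig else S₁.key) + 3]
25. n0.off = false  [S₁.off == true]
26. n0.key = 27  [S₁.key + S₁.sig + 25]
27. n0.pre = 21  [S₁.key + 19]
28. n0.sig = 13  [S₁.pre * -1 + 18]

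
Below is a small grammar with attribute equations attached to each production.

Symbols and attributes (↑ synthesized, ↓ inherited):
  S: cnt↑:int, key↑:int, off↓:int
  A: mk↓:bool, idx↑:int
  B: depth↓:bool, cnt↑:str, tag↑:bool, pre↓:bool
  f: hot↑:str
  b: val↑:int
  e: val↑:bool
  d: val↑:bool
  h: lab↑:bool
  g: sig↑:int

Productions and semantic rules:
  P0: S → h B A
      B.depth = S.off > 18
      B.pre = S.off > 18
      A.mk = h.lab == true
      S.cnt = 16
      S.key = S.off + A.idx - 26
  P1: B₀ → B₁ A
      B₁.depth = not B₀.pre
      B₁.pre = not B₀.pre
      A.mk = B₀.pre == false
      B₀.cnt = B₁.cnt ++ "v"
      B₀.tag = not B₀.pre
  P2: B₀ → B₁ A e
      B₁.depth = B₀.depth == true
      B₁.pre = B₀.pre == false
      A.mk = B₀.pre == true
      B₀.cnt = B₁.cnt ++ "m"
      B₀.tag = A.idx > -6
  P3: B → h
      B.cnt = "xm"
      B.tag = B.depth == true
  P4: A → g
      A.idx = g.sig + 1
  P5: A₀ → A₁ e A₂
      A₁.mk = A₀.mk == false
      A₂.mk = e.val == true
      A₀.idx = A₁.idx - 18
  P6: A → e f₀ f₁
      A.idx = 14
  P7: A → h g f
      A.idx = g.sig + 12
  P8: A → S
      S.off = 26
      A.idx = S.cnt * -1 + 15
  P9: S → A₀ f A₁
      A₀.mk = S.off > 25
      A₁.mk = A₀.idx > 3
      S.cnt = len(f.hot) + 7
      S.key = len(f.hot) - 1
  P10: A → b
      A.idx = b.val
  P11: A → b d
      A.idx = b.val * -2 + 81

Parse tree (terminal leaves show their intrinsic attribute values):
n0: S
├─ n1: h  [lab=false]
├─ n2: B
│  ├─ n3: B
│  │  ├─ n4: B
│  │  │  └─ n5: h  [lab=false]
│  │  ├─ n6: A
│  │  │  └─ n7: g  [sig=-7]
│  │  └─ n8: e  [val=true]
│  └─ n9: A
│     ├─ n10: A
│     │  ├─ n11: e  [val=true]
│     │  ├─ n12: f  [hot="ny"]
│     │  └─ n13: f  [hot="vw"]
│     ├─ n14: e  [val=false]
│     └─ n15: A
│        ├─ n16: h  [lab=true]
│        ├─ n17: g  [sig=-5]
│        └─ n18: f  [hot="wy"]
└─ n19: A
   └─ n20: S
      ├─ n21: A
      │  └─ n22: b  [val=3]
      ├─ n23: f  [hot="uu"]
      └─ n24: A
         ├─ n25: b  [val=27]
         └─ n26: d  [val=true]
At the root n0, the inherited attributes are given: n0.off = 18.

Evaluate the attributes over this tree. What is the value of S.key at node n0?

-2

1. n0.off = 18  [given at root]
2. n1.lab = false  [terminal]
3. n2.depth = false  [S.off > 18]
4. n2.pre = false  [S.off > 18]
5. n3.depth = true  [not B₀.pre]
6. n3.pre = true  [not B₀.pre]
7. n4.depth = true  [B₀.depth == true]
8. n4.pre = false  [B₀.pre == false]
9. n5.lab = false  [terminal]
10. n4.cnt = "xm"  ["xm"]
11. n4.tag = true  [B.depth == true]
12. n6.mk = true  [B₀.pre == true]
13. n7.sig = -7  [terminal]
14. n6.idx = -6  [g.sig + 1]
15. n8.val = true  [terminal]
16. n3.cnt = "xmm"  [B₁.cnt ++ "m"]
17. n3.tag = false  [A.idx > -6]
18. n9.mk = true  [B₀.pre == false]
19. n10.mk = false  [A₀.mk == false]
20. n11.val = true  [terminal]
21. n12.hot = "ny"  [terminal]
22. n13.hot = "vw"  [terminal]
23. n10.idx = 14  [14]
24. n14.val = false  [terminal]
25. n15.mk = false  [e.val == true]
26. n16.lab = true  [terminal]
27. n17.sig = -5  [terminal]
28. n18.hot = "wy"  [terminal]
29. n15.idx = 7  [g.sig + 12]
30. n9.idx = -4  [A₁.idx - 18]
31. n2.cnt = "xmmv"  [B₁.cnt ++ "v"]
32. n2.tag = true  [not B₀.pre]
33. n19.mk = false  [h.lab == true]
34. n20.off = 26  [26]
35. n21.mk = true  [S.off > 25]
36. n22.val = 3  [terminal]
37. n21.idx = 3  [b.val]
38. n23.hot = "uu"  [terminal]
39. n24.mk = false  [A₀.idx > 3]
40. n25.val = 27  [terminal]
41. n26.val = true  [terminal]
42. n24.idx = 27  [b.val * -2 + 81]
43. n20.cnt = 9  [len(f.hot) + 7]
44. n20.key = 1  [len(f.hot) - 1]
45. n19.idx = 6  [S.cnt * -1 + 15]
46. n0.cnt = 16  [16]
47. n0.key = -2  [S.off + A.idx - 26]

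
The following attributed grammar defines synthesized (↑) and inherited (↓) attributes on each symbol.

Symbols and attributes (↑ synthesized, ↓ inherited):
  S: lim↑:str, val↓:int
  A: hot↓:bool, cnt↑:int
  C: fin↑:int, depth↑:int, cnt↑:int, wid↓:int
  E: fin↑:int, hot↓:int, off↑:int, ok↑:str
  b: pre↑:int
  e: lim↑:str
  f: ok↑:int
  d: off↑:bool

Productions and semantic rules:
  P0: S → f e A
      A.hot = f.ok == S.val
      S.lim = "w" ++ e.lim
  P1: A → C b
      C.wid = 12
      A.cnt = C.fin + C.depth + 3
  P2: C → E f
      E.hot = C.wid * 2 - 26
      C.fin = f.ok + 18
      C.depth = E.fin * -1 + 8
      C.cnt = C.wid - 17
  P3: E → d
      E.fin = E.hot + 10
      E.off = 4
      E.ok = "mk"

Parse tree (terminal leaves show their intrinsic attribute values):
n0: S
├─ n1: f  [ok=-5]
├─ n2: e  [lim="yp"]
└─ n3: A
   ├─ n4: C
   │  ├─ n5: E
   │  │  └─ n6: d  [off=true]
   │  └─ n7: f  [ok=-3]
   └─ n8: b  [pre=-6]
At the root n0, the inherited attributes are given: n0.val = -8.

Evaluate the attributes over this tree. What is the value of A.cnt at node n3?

18

1. n0.val = -8  [given at root]
2. n1.ok = -5  [terminal]
3. n2.lim = "yp"  [terminal]
4. n3.hot = false  [f.ok == S.val]
5. n4.wid = 12  [12]
6. n5.hot = -2  [C.wid * 2 - 26]
7. n6.off = true  [terminal]
8. n5.fin = 8  [E.hot + 10]
9. n5.off = 4  [4]
10. n5.ok = "mk"  ["mk"]
11. n7.ok = -3  [terminal]
12. n4.fin = 15  [f.ok + 18]
13. n4.depth = 0  [E.fin * -1 + 8]
14. n4.cnt = -5  [C.wid - 17]
15. n8.pre = -6  [terminal]
16. n3.cnt = 18  [C.fin + C.depth + 3]
17. n0.lim = "wyp"  ["w" ++ e.lim]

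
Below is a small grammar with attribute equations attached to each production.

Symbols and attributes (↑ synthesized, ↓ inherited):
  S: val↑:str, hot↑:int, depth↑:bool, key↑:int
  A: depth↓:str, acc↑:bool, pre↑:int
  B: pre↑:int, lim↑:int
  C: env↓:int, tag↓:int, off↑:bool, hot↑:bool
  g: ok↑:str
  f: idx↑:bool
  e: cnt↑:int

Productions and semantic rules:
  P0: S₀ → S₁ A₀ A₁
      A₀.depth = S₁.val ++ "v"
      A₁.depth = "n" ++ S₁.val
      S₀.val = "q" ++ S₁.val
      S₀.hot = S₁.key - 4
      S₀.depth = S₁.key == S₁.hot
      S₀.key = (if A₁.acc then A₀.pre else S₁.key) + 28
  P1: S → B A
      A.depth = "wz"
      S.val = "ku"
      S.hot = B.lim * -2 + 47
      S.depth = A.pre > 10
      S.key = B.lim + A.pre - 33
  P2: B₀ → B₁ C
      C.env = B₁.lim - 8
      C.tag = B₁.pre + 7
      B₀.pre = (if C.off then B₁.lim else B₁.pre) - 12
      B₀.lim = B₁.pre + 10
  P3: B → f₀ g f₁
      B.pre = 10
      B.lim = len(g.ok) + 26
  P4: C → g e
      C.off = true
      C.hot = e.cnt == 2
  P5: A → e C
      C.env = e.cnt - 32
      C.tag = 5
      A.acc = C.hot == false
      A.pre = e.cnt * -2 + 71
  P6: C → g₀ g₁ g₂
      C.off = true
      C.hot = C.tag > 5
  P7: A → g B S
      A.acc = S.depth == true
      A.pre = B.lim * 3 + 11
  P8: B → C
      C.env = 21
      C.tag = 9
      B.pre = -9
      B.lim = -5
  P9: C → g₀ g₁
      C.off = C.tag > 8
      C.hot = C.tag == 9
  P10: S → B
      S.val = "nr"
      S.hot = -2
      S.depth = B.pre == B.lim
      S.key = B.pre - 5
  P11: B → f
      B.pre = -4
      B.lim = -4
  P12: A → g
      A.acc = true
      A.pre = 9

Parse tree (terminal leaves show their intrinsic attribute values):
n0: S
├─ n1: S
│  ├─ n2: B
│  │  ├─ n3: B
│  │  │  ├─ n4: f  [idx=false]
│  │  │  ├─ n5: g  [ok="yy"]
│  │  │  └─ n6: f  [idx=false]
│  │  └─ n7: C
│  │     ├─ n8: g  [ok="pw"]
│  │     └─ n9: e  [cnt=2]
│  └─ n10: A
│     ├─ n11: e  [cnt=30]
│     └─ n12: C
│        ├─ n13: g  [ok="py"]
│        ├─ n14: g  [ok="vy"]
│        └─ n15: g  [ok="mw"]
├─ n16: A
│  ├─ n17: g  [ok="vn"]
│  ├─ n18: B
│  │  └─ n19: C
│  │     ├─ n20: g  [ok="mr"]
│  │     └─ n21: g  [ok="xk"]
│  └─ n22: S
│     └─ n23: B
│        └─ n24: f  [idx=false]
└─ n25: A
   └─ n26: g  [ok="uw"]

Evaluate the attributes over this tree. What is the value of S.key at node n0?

24

1. n4.idx = false  [terminal]
2. n5.ok = "yy"  [terminal]
3. n6.idx = false  [terminal]
4. n3.pre = 10  [10]
5. n3.lim = 28  [len(g.ok) + 26]
6. n7.env = 20  [B₁.lim - 8]
7. n7.tag = 17  [B₁.pre + 7]
8. n8.ok = "pw"  [terminal]
9. n9.cnt = 2  [terminal]
10. n7.off = true  [true]
11. n7.hot = true  [e.cnt == 2]
12. n2.pre = 16  [(if C.off then B₁.lim else B₁.pre) - 12]
13. n2.lim = 20  [B₁.pre + 10]
14. n10.depth = "wz"  ["wz"]
15. n11.cnt = 30  [terminal]
16. n12.env = -2  [e.cnt - 32]
17. n12.tag = 5  [5]
18. n13.ok = "py"  [terminal]
19. n14.ok = "vy"  [terminal]
20. n15.ok = "mw"  [terminal]
21. n12.off = true  [true]
22. n12.hot = false  [C.tag > 5]
23. n10.acc = true  [C.hot == false]
24. n10.pre = 11  [e.cnt * -2 + 71]
25. n1.val = "ku"  ["ku"]
26. n1.hot = 7  [B.lim * -2 + 47]
27. n1.depth = true  [A.pre > 10]
28. n1.key = -2  [B.lim + A.pre - 33]
29. n16.depth = "kuv"  [S₁.val ++ "v"]
30. n17.ok = "vn"  [terminal]
31. n19.env = 21  [21]
32. n19.tag = 9  [9]
33. n20.ok = "mr"  [terminal]
34. n21.ok = "xk"  [terminal]
35. n19.off = true  [C.tag > 8]
36. n19.hot = true  [C.tag == 9]
37. n18.pre = -9  [-9]
38. n18.lim = -5  [-5]
39. n24.idx = false  [terminal]
40. n23.pre = -4  [-4]
41. n23.lim = -4  [-4]
42. n22.val = "nr"  ["nr"]
43. n22.hot = -2  [-2]
44. n22.depth = true  [B.pre == B.lim]
45. n22.key = -9  [B.pre - 5]
46. n16.acc = true  [S.depth == true]
47. n16.pre = -4  [B.lim * 3 + 11]
48. n25.depth = "nku"  ["n" ++ S₁.val]
49. n26.ok = "uw"  [terminal]
50. n25.acc = true  [true]
51. n25.pre = 9  [9]
52. n0.val = "qku"  ["q" ++ S₁.val]
53. n0.hot = -6  [S₁.key - 4]
54. n0.depth = false  [S₁.key == S₁.hot]
55. n0.key = 24  [(if A₁.acc then A₀.pre else S₁.key) + 28]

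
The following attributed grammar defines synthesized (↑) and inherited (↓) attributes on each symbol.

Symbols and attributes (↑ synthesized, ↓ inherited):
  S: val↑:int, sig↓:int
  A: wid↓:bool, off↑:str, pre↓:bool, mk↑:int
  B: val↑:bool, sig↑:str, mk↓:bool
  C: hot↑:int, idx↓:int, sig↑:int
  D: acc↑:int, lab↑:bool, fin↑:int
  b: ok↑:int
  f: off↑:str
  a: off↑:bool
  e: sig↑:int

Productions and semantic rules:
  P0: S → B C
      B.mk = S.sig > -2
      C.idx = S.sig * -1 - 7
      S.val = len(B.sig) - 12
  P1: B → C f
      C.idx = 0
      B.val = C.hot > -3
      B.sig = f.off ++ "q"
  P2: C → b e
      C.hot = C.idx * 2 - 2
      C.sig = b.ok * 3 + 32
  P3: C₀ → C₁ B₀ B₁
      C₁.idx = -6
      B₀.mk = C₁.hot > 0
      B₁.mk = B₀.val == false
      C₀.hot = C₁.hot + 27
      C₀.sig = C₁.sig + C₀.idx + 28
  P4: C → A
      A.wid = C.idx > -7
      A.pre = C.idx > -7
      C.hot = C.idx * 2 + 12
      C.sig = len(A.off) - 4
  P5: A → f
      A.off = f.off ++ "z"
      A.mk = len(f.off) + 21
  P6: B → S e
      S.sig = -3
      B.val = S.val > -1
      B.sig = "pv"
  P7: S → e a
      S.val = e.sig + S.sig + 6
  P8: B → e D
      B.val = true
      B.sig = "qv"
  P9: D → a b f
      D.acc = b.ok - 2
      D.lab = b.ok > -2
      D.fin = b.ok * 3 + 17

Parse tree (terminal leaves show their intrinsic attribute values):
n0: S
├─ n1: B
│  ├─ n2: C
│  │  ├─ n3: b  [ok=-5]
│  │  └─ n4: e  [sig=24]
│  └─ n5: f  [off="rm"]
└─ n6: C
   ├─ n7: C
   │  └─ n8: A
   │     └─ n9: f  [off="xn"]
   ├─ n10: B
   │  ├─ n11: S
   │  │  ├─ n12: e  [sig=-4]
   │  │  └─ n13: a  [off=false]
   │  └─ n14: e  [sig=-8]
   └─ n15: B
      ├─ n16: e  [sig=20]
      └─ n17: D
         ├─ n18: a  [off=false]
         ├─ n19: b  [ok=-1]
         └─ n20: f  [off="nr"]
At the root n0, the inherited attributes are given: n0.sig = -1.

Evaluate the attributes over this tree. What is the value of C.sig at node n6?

1. n0.sig = -1  [given at root]
2. n1.mk = true  [S.sig > -2]
3. n2.idx = 0  [0]
4. n3.ok = -5  [terminal]
5. n4.sig = 24  [terminal]
6. n2.hot = -2  [C.idx * 2 - 2]
7. n2.sig = 17  [b.ok * 3 + 32]
8. n5.off = "rm"  [terminal]
9. n1.val = true  [C.hot > -3]
10. n1.sig = "rmq"  [f.off ++ "q"]
11. n6.idx = -6  [S.sig * -1 - 7]
12. n7.idx = -6  [-6]
13. n8.wid = true  [C.idx > -7]
14. n8.pre = true  [C.idx > -7]
15. n9.off = "xn"  [terminal]
16. n8.off = "xnz"  [f.off ++ "z"]
17. n8.mk = 23  [len(f.off) + 21]
18. n7.hot = 0  [C.idx * 2 + 12]
19. n7.sig = -1  [len(A.off) - 4]
20. n10.mk = false  [C₁.hot > 0]
21. n11.sig = -3  [-3]
22. n12.sig = -4  [terminal]
23. n13.off = false  [terminal]
24. n11.val = -1  [e.sig + S.sig + 6]
25. n14.sig = -8  [terminal]
26. n10.val = false  [S.val > -1]
27. n10.sig = "pv"  ["pv"]
28. n15.mk = true  [B₀.val == false]
29. n16.sig = 20  [terminal]
30. n18.off = false  [terminal]
31. n19.ok = -1  [terminal]
32. n20.off = "nr"  [terminal]
33. n17.acc = -3  [b.ok - 2]
34. n17.lab = true  [b.ok > -2]
35. n17.fin = 14  [b.ok * 3 + 17]
36. n15.val = true  [true]
37. n15.sig = "qv"  ["qv"]
38. n6.hot = 27  [C₁.hot + 27]
39. n6.sig = 21  [C₁.sig + C₀.idx + 28]
40. n0.val = -9  [len(B.sig) - 12]

21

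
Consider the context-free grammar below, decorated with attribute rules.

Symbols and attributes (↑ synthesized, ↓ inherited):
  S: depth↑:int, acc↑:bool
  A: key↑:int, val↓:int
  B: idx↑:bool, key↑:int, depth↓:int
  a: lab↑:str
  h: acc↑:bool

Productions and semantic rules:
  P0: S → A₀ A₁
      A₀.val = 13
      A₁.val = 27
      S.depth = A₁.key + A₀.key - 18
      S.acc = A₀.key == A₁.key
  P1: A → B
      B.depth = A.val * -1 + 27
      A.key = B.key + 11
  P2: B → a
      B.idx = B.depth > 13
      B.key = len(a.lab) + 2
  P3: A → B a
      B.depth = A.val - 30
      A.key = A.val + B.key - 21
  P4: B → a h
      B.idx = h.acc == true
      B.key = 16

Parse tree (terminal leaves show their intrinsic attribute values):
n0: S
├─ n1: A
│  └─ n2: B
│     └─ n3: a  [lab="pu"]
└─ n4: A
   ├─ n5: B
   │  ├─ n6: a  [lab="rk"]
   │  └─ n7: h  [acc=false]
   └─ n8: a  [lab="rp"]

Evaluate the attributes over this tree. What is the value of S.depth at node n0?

19

1. n1.val = 13  [13]
2. n2.depth = 14  [A.val * -1 + 27]
3. n3.lab = "pu"  [terminal]
4. n2.idx = true  [B.depth > 13]
5. n2.key = 4  [len(a.lab) + 2]
6. n1.key = 15  [B.key + 11]
7. n4.val = 27  [27]
8. n5.depth = -3  [A.val - 30]
9. n6.lab = "rk"  [terminal]
10. n7.acc = false  [terminal]
11. n5.idx = false  [h.acc == true]
12. n5.key = 16  [16]
13. n8.lab = "rp"  [terminal]
14. n4.key = 22  [A.val + B.key - 21]
15. n0.depth = 19  [A₁.key + A₀.key - 18]
16. n0.acc = false  [A₀.key == A₁.key]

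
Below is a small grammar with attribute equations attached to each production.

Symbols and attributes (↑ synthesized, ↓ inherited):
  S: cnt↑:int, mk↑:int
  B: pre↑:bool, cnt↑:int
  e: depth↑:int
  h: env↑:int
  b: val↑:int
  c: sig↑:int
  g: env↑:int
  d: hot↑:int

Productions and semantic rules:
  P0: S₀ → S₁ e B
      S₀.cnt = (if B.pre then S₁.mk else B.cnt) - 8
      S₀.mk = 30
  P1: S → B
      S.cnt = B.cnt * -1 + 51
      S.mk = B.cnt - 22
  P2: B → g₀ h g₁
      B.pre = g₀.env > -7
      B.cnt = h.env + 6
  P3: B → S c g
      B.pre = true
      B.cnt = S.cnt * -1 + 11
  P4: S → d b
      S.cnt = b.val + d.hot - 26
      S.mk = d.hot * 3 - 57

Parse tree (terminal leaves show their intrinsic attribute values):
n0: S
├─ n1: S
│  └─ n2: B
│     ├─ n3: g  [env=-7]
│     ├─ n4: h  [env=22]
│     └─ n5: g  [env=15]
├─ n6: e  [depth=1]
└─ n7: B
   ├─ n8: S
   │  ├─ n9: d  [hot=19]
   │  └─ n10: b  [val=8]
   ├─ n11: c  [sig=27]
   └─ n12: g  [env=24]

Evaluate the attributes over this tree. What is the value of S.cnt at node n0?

1. n3.env = -7  [terminal]
2. n4.env = 22  [terminal]
3. n5.env = 15  [terminal]
4. n2.pre = false  [g₀.env > -7]
5. n2.cnt = 28  [h.env + 6]
6. n1.cnt = 23  [B.cnt * -1 + 51]
7. n1.mk = 6  [B.cnt - 22]
8. n6.depth = 1  [terminal]
9. n9.hot = 19  [terminal]
10. n10.val = 8  [terminal]
11. n8.cnt = 1  [b.val + d.hot - 26]
12. n8.mk = 0  [d.hot * 3 - 57]
13. n11.sig = 27  [terminal]
14. n12.env = 24  [terminal]
15. n7.pre = true  [true]
16. n7.cnt = 10  [S.cnt * -1 + 11]
17. n0.cnt = -2  [(if B.pre then S₁.mk else B.cnt) - 8]
18. n0.mk = 30  [30]

-2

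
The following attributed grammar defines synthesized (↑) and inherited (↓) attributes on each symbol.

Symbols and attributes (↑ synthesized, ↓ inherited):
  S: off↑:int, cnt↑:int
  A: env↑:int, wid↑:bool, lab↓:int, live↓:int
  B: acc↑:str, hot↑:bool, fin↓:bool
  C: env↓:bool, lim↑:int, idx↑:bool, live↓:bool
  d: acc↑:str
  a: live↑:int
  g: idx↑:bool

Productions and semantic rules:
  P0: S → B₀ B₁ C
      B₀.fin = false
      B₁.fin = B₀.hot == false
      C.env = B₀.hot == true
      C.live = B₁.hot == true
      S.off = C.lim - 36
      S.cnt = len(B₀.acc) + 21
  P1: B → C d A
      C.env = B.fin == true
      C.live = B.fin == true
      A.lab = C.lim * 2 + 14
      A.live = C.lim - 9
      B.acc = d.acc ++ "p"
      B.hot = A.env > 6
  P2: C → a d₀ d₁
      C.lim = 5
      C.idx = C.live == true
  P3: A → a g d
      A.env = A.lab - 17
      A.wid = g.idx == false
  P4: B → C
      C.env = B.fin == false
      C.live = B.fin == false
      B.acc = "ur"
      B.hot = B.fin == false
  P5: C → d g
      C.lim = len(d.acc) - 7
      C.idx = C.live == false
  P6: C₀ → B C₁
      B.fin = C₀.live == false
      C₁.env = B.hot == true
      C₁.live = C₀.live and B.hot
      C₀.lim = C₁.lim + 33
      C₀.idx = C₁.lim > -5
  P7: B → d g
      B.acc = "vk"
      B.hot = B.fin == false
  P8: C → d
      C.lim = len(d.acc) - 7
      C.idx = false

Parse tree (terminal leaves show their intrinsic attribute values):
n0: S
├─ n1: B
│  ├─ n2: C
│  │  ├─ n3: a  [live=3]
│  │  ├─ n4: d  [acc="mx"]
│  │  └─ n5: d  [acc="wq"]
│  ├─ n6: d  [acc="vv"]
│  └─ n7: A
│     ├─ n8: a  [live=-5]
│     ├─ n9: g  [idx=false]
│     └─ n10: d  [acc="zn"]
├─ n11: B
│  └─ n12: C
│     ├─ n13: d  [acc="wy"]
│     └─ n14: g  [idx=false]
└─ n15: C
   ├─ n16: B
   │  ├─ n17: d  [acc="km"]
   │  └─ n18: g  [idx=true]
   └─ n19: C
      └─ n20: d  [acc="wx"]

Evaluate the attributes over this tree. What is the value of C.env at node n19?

1. n1.fin = false  [false]
2. n2.env = false  [B.fin == true]
3. n2.live = false  [B.fin == true]
4. n3.live = 3  [terminal]
5. n4.acc = "mx"  [terminal]
6. n5.acc = "wq"  [terminal]
7. n2.lim = 5  [5]
8. n2.idx = false  [C.live == true]
9. n6.acc = "vv"  [terminal]
10. n7.lab = 24  [C.lim * 2 + 14]
11. n7.live = -4  [C.lim - 9]
12. n8.live = -5  [terminal]
13. n9.idx = false  [terminal]
14. n10.acc = "zn"  [terminal]
15. n7.env = 7  [A.lab - 17]
16. n7.wid = true  [g.idx == false]
17. n1.acc = "vvp"  [d.acc ++ "p"]
18. n1.hot = true  [A.env > 6]
19. n11.fin = false  [B₀.hot == false]
20. n12.env = true  [B.fin == false]
21. n12.live = true  [B.fin == false]
22. n13.acc = "wy"  [terminal]
23. n14.idx = false  [terminal]
24. n12.lim = -5  [len(d.acc) - 7]
25. n12.idx = false  [C.live == false]
26. n11.acc = "ur"  ["ur"]
27. n11.hot = true  [B.fin == false]
28. n15.env = true  [B₀.hot == true]
29. n15.live = true  [B₁.hot == true]
30. n16.fin = false  [C₀.live == false]
31. n17.acc = "km"  [terminal]
32. n18.idx = true  [terminal]
33. n16.acc = "vk"  ["vk"]
34. n16.hot = true  [B.fin == false]
35. n19.env = true  [B.hot == true]
36. n19.live = true  [C₀.live and B.hot]
37. n20.acc = "wx"  [terminal]
38. n19.lim = -5  [len(d.acc) - 7]
39. n19.idx = false  [false]
40. n15.lim = 28  [C₁.lim + 33]
41. n15.idx = false  [C₁.lim > -5]
42. n0.off = -8  [C.lim - 36]
43. n0.cnt = 24  [len(B₀.acc) + 21]

true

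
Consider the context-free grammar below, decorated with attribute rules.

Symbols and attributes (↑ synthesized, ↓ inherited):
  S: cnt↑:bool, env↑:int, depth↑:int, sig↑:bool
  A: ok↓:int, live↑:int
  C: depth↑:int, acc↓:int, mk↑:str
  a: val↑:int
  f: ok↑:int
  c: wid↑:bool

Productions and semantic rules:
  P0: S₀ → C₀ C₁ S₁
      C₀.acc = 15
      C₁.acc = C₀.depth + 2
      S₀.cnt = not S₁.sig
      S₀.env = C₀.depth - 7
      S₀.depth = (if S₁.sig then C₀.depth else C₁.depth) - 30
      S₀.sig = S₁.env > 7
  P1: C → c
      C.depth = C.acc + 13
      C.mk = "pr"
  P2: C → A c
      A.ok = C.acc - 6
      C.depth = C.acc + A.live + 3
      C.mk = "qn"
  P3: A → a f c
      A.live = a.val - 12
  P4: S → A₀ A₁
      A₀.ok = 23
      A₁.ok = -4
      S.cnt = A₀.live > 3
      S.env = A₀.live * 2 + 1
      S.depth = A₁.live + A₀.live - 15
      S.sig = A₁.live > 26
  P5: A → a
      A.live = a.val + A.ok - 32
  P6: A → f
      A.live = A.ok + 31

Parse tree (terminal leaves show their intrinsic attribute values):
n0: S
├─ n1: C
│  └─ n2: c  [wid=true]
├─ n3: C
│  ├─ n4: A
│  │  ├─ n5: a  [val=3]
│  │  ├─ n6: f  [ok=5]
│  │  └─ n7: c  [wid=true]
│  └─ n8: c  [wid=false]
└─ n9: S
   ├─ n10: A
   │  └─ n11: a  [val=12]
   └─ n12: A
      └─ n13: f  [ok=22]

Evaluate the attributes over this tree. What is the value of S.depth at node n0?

1. n1.acc = 15  [15]
2. n2.wid = true  [terminal]
3. n1.depth = 28  [C.acc + 13]
4. n1.mk = "pr"  ["pr"]
5. n3.acc = 30  [C₀.depth + 2]
6. n4.ok = 24  [C.acc - 6]
7. n5.val = 3  [terminal]
8. n6.ok = 5  [terminal]
9. n7.wid = true  [terminal]
10. n4.live = -9  [a.val - 12]
11. n8.wid = false  [terminal]
12. n3.depth = 24  [C.acc + A.live + 3]
13. n3.mk = "qn"  ["qn"]
14. n10.ok = 23  [23]
15. n11.val = 12  [terminal]
16. n10.live = 3  [a.val + A.ok - 32]
17. n12.ok = -4  [-4]
18. n13.ok = 22  [terminal]
19. n12.live = 27  [A.ok + 31]
20. n9.cnt = false  [A₀.live > 3]
21. n9.env = 7  [A₀.live * 2 + 1]
22. n9.depth = 15  [A₁.live + A₀.live - 15]
23. n9.sig = true  [A₁.live > 26]
24. n0.cnt = false  [not S₁.sig]
25. n0.env = 21  [C₀.depth - 7]
26. n0.depth = -2  [(if S₁.sig then C₀.depth else C₁.depth) - 30]
27. n0.sig = false  [S₁.env > 7]

-2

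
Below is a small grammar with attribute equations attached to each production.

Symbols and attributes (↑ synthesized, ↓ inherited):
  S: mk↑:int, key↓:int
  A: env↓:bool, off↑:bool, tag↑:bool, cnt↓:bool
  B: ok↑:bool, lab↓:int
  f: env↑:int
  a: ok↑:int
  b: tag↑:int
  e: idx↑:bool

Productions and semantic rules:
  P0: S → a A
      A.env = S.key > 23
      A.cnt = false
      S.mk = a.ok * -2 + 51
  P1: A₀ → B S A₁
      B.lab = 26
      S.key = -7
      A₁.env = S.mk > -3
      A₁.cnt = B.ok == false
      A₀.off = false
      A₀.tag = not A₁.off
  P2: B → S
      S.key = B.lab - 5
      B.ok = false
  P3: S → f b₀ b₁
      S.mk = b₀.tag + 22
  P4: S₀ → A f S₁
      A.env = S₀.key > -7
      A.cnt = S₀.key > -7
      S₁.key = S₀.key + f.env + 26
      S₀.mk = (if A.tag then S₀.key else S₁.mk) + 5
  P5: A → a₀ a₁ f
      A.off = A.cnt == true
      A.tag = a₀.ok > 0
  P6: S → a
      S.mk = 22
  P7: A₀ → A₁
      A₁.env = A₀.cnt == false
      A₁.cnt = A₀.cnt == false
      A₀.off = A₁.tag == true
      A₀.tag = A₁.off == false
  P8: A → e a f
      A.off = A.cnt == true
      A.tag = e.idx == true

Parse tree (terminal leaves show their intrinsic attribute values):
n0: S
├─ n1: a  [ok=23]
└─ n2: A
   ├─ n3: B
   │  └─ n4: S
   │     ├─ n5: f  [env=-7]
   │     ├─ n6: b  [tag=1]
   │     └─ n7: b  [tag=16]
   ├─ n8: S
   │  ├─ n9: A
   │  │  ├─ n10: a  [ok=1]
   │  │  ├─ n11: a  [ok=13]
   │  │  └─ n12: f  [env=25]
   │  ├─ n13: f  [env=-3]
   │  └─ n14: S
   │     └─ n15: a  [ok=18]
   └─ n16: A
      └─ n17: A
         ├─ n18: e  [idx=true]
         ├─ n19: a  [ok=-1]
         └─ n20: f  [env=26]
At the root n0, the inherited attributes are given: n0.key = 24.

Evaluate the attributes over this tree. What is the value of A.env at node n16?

1. n0.key = 24  [given at root]
2. n1.ok = 23  [terminal]
3. n2.env = true  [S.key > 23]
4. n2.cnt = false  [false]
5. n3.lab = 26  [26]
6. n4.key = 21  [B.lab - 5]
7. n5.env = -7  [terminal]
8. n6.tag = 1  [terminal]
9. n7.tag = 16  [terminal]
10. n4.mk = 23  [b₀.tag + 22]
11. n3.ok = false  [false]
12. n8.key = -7  [-7]
13. n9.env = false  [S₀.key > -7]
14. n9.cnt = false  [S₀.key > -7]
15. n10.ok = 1  [terminal]
16. n11.ok = 13  [terminal]
17. n12.env = 25  [terminal]
18. n9.off = false  [A.cnt == true]
19. n9.tag = true  [a₀.ok > 0]
20. n13.env = -3  [terminal]
21. n14.key = 16  [S₀.key + f.env + 26]
22. n15.ok = 18  [terminal]
23. n14.mk = 22  [22]
24. n8.mk = -2  [(if A.tag then S₀.key else S₁.mk) + 5]
25. n16.env = true  [S.mk > -3]
26. n16.cnt = true  [B.ok == false]
27. n17.env = false  [A₀.cnt == false]
28. n17.cnt = false  [A₀.cnt == false]
29. n18.idx = true  [terminal]
30. n19.ok = -1  [terminal]
31. n20.env = 26  [terminal]
32. n17.off = false  [A.cnt == true]
33. n17.tag = true  [e.idx == true]
34. n16.off = true  [A₁.tag == true]
35. n16.tag = true  [A₁.off == false]
36. n2.off = false  [false]
37. n2.tag = false  [not A₁.off]
38. n0.mk = 5  [a.ok * -2 + 51]

true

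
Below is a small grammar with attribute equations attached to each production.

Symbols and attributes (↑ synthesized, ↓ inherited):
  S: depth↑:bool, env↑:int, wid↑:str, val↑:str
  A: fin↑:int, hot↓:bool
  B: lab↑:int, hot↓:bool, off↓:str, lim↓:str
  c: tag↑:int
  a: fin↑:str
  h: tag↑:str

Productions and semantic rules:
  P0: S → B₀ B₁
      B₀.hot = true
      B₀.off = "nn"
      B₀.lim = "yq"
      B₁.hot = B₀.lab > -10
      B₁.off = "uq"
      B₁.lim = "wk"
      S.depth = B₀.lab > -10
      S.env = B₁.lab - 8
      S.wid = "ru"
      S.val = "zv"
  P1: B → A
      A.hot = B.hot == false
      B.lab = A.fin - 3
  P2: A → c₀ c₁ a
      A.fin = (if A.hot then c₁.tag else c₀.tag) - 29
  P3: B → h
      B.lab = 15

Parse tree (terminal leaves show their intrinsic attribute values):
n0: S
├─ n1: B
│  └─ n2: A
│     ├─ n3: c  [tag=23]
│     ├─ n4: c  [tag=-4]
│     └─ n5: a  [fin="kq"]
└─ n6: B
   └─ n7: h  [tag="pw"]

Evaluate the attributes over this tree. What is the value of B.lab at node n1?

-9

1. n1.hot = true  [true]
2. n1.off = "nn"  ["nn"]
3. n1.lim = "yq"  ["yq"]
4. n2.hot = false  [B.hot == false]
5. n3.tag = 23  [terminal]
6. n4.tag = -4  [terminal]
7. n5.fin = "kq"  [terminal]
8. n2.fin = -6  [(if A.hot then c₁.tag else c₀.tag) - 29]
9. n1.lab = -9  [A.fin - 3]
10. n6.hot = true  [B₀.lab > -10]
11. n6.off = "uq"  ["uq"]
12. n6.lim = "wk"  ["wk"]
13. n7.tag = "pw"  [terminal]
14. n6.lab = 15  [15]
15. n0.depth = true  [B₀.lab > -10]
16. n0.env = 7  [B₁.lab - 8]
17. n0.wid = "ru"  ["ru"]
18. n0.val = "zv"  ["zv"]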